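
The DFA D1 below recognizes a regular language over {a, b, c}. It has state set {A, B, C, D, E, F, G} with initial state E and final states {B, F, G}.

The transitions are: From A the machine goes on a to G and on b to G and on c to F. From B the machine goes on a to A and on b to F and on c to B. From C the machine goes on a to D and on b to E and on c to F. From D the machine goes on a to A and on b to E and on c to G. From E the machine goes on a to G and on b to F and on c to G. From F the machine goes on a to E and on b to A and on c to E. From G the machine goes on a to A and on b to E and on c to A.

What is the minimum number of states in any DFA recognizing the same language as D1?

2

Reachable states from the start: {A,E,F,G}. Unreachable: {B,C,D} — drop them.
P0 = {F,G} | {A,E}.
The partition is now stable with 2 blocks: {F,G} | {A,E}.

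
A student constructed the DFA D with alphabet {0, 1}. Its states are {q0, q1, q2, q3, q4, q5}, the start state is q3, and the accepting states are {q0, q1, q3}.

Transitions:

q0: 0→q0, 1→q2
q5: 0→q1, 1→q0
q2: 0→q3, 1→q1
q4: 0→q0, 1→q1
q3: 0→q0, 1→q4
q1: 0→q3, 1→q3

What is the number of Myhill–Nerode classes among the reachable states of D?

3

Reachable states from the start: {q0,q1,q2,q3,q4}. Unreachable: {q5} — drop them.
Initial partition by acceptance: {q0,q1,q3} | {q2,q4}.
On input 1, block {q0,q1,q3} splits into {q0,q3} and {q1}.
Stable partition: {q0,q3} | {q2,q4} | {q1} — 3 equivalence classes.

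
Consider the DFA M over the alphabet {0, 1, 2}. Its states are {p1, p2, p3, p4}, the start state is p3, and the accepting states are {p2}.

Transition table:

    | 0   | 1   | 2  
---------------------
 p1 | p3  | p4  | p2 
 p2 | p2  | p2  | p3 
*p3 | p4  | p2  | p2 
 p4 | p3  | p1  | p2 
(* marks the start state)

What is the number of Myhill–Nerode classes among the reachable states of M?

3

All states are reachable from the start state.
Initial partition by acceptance: {p2} | {p1,p3,p4}.
Split {p1,p3,p4} by δ(·,1) → {p1,p4} and {p3}.
The partition is now stable with 3 blocks: {p2} | {p1,p4} | {p3}.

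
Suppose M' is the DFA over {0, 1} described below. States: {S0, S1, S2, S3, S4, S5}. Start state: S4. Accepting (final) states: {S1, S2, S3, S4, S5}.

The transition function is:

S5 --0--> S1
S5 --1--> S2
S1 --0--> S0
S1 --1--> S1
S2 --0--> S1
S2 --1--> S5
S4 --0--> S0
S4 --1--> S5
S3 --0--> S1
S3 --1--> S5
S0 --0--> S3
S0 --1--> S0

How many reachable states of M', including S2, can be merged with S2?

All states are reachable from the start state.
Start with accepting vs non-accepting: {S1,S2,S3,S4,S5} | {S0}.
On input 0, block {S1,S2,S3,S4,S5} splits into {S2,S3,S5} and {S1,S4}.
Refine {S1,S4} on symbol 1: members go to different blocks, giving {S1} and {S4}.
The partition is now stable with 4 blocks: {S2,S3,S5} | {S0} | {S1} | {S4}.
The equivalence class containing S2 is {S2,S3,S5}, of size 3.

3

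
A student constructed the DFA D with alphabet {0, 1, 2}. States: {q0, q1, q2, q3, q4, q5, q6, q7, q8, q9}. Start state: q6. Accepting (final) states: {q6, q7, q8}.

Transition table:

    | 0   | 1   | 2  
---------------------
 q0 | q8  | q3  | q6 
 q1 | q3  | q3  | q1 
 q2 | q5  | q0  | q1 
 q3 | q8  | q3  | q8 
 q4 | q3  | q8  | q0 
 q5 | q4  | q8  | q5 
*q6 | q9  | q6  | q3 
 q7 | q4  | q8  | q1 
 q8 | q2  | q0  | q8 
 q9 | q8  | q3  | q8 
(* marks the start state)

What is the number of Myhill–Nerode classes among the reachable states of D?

First remove the unreachable states {q7}; 9 states remain.
P0 = {q6,q8} | {q0,q1,q2,q3,q4,q5,q9}.
On input 1, block {q6,q8} splits into {q6} and {q8}.
On input 0, block {q0,q1,q2,q3,q4,q5,q9} splits into {q1,q2,q4,q5} and {q0,q3,q9}.
Split {q1,q2,q4,q5} by δ(·,0) → {q1,q4} and {q2,q5}.
On input 1, block {q1,q4} splits into {q1} and {q4}.
Split {q0,q3,q9} by δ(·,2) → {q3,q9} and {q0}.
Refine {q2,q5} on symbol 0: members go to different blocks, giving {q2} and {q5}.
No further refinement is possible. Final partition (8 blocks): {q6} | {q1} | {q8} | {q3,q9} | {q2} | {q4} | {q0} | {q5}.

8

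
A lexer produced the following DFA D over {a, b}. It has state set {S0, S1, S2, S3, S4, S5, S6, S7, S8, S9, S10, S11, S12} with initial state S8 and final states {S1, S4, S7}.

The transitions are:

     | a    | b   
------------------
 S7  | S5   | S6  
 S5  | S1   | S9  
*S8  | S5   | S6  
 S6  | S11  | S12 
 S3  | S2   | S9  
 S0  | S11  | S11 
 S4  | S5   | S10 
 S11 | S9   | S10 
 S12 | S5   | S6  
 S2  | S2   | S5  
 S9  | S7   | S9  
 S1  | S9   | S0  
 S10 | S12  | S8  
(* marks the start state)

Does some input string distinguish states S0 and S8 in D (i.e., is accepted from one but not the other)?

Yes

First remove the unreachable states {S2,S3,S4}; 10 states remain.
P0 = {S1,S7} | {S0,S5,S6,S8,S9,S10,S11,S12}.
On input a, block {S0,S5,S6,S8,S9,S10,S11,S12} splits into {S0,S6,S8,S10,S11,S12} and {S5,S9}.
Split {S0,S6,S8,S10,S11,S12} by δ(·,a) → {S0,S6,S10} and {S8,S11,S12}.
Stable partition: {S1,S7} | {S0,S6,S10} | {S5,S9} | {S8,S11,S12} — 4 equivalence classes.
S0 and S8 end up in different blocks, so they are distinguishable. For instance, the string 'aa' is accepted from only S8.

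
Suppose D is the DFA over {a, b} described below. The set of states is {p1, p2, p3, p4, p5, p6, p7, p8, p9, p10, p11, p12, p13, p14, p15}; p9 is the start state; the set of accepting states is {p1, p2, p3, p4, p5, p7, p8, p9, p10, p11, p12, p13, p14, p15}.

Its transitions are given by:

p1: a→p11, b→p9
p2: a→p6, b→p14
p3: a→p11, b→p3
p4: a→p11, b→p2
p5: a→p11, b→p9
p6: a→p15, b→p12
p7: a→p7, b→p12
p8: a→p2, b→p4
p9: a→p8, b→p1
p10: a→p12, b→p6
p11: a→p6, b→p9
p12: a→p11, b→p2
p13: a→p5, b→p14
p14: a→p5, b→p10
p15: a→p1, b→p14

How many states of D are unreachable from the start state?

3

BFS from p9 reaches {p1, p2, p4, p5, p6, p8, p9, p10, p11, p12, p14, p15}; the 3 state(s) p3, p7, p13 are never visited.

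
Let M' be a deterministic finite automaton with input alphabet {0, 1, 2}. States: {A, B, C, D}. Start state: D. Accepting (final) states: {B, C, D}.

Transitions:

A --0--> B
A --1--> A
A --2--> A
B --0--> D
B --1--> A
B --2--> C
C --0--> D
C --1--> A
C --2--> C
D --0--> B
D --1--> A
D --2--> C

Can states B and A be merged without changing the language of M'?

No

All states are reachable from the start state.
Start with accepting vs non-accepting: {B,C,D} | {A}.
The partition is now stable with 2 blocks: {B,C,D} | {A}.
B and A end up in different blocks, so they are distinguishable. For instance, the string 'ε' is accepted from only B.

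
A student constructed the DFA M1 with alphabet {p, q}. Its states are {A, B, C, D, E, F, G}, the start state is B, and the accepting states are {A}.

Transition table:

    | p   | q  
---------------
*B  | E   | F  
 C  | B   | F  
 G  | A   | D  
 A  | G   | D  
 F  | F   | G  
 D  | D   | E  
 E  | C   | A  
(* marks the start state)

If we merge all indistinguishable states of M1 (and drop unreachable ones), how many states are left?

Start with accepting vs non-accepting: {A} | {B,C,D,E,F,G}.
Refine {B,C,D,E,F,G} on symbol p: members go to different blocks, giving {B,C,D,E,F} and {G}.
Refine {B,C,D,E,F} on symbol q: members go to different blocks, giving {B,C,D} and {E} and {F}.
Split {B,C,D} by δ(·,p) → {C,D} and {B}.
Refine {C,D} on symbol p: members go to different blocks, giving {C} and {D}.
The partition is now stable with 7 blocks: {A} | {C} | {G} | {E} | {F} | {B} | {D}.

7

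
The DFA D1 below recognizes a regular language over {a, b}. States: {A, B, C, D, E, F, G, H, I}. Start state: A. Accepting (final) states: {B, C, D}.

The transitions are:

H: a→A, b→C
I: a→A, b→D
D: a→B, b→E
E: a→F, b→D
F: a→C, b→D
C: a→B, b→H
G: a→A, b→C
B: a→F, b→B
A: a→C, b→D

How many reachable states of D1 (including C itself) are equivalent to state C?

2

Reachable states from the start: {A,B,C,D,E,F,H}. Unreachable: {G,I} — drop them.
P0 = {B,C,D} | {A,E,F,H}.
Split {B,C,D} by δ(·,a) → {C,D} and {B}.
On input a, block {A,E,F,H} splits into {A,F} and {E,H}.
No further refinement is possible. Final partition (4 blocks): {C,D} | {A,F} | {B} | {E,H}.
The equivalence class containing C is {C,D}, of size 2.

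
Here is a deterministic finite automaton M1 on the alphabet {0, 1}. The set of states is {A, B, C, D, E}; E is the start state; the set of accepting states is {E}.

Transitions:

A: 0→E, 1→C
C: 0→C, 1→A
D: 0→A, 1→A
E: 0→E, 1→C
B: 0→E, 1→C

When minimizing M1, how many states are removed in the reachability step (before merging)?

No path from E leads to B, D; the other 3 states are all reachable.

2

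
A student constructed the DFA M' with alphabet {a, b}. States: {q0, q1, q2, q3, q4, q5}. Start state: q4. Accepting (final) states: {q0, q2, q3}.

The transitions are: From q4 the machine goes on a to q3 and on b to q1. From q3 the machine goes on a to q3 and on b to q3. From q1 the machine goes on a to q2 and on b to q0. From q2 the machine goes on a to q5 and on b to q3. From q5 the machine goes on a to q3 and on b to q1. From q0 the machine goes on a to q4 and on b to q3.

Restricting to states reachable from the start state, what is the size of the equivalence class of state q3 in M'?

1

Every state is reachable, so we keep all 6.
P0 = {q0,q2,q3} | {q1,q4,q5}.
Split {q0,q2,q3} by δ(·,a) → {q0,q2} and {q3}.
Split {q1,q4,q5} by δ(·,a) → {q4,q5} and {q1}.
No further refinement is possible. Final partition (4 blocks): {q0,q2} | {q4,q5} | {q3} | {q1}.
State q3 belongs to the block {q3}, which has 1 states.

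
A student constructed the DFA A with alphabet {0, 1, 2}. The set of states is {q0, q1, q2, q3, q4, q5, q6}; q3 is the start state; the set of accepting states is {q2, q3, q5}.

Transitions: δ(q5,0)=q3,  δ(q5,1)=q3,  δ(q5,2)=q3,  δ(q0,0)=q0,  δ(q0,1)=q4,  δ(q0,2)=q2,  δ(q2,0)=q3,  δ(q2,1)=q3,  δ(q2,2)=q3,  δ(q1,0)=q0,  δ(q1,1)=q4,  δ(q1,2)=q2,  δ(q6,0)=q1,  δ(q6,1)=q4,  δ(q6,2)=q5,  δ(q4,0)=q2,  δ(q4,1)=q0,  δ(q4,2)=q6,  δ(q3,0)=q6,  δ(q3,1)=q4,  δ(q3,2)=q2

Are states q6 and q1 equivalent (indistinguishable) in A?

Yes

Every state is reachable, so we keep all 7.
P0 = {q2,q3,q5} | {q0,q1,q4,q6}.
Split {q2,q3,q5} by δ(·,0) → {q2,q5} and {q3}.
Split {q0,q1,q4,q6} by δ(·,0) → {q0,q1,q6} and {q4}.
The partition is now stable with 4 blocks: {q2,q5} | {q0,q1,q6} | {q3} | {q4}.
q6 and q1 lie in the same block of the stable partition, so they are equivalent — no string distinguishes them.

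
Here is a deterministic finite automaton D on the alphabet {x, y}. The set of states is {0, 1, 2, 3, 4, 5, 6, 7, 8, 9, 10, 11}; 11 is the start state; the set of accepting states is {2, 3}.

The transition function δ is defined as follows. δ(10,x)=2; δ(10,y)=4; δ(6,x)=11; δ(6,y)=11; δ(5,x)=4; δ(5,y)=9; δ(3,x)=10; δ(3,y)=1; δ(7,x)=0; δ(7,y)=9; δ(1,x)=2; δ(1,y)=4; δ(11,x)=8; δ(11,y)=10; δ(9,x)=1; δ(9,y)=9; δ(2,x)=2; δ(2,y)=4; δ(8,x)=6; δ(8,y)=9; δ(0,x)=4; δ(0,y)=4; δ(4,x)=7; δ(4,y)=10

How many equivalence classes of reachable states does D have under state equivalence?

Reachable states from the start: {0,1,2,4,6,7,8,9,10,11}. Unreachable: {3,5} — drop them.
Start with accepting vs non-accepting: {2} | {0,1,4,6,7,8,9,10,11}.
On input x, block {0,1,4,6,7,8,9,10,11} splits into {0,4,6,7,8,9,11} and {1,10}.
Split {0,4,6,7,8,9,11} by δ(·,x) → {0,4,6,7,8,11} and {9}.
Refine {0,4,6,7,8,11} on symbol y: members go to different blocks, giving {0,6} and {4,11} and {7,8}.
Stable partition: {2} | {0,6} | {1,10} | {9} | {4,11} | {7,8} — 6 equivalence classes.

6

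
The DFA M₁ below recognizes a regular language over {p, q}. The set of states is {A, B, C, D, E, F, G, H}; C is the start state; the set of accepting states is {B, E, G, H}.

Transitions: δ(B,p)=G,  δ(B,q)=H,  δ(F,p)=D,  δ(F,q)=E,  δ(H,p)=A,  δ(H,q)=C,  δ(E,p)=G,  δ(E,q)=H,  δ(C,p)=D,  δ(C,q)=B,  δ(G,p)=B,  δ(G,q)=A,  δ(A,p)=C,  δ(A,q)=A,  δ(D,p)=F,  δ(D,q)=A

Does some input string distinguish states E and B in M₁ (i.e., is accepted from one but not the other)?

Initial partition by acceptance: {B,E,G,H} | {A,C,D,F}.
On input p, block {B,E,G,H} splits into {B,E,G} and {H}.
Split {B,E,G} by δ(·,q) → {B,E} and {G}.
Split {A,C,D,F} by δ(·,q) → {A,D} and {C,F}.
Stable partition: {B,E} | {A,D} | {H} | {G} | {C,F} — 5 equivalence classes.
E and B lie in the same block of the stable partition, so they are equivalent — no string distinguishes them.

No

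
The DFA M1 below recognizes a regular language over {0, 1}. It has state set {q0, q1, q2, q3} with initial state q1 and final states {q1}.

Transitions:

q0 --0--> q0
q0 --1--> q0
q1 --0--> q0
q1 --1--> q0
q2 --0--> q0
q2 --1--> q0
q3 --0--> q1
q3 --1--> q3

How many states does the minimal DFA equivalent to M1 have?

States {q2,q3} cannot be reached from the start state, so discard them.
Initial partition by acceptance: {q1} | {q0}.
No further refinement is possible. Final partition (2 blocks): {q1} | {q0}.

2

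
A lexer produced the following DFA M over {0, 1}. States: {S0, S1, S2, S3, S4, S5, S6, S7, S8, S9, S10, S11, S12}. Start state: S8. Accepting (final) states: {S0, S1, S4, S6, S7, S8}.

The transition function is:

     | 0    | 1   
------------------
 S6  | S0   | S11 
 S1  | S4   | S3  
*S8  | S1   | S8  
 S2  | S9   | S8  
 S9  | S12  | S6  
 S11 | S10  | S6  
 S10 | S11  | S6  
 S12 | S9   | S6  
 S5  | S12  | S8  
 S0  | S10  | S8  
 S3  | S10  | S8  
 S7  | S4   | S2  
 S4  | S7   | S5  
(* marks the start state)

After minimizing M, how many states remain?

6

Start with accepting vs non-accepting: {S0,S1,S4,S6,S7,S8} | {S2,S3,S5,S9,S10,S11,S12}.
On input 0, block {S0,S1,S4,S6,S7,S8} splits into {S1,S4,S6,S7,S8} and {S0}.
Split {S1,S4,S6,S7,S8} by δ(·,0) → {S1,S4,S7,S8} and {S6}.
Refine {S1,S4,S7,S8} on symbol 1: members go to different blocks, giving {S1,S4,S7} and {S8}.
Split {S2,S3,S5,S9,S10,S11,S12} by δ(·,1) → {S9,S10,S11,S12} and {S2,S3,S5}.
Stable partition: {S1,S4,S7} | {S9,S10,S11,S12} | {S0} | {S6} | {S8} | {S2,S3,S5} — 6 equivalence classes.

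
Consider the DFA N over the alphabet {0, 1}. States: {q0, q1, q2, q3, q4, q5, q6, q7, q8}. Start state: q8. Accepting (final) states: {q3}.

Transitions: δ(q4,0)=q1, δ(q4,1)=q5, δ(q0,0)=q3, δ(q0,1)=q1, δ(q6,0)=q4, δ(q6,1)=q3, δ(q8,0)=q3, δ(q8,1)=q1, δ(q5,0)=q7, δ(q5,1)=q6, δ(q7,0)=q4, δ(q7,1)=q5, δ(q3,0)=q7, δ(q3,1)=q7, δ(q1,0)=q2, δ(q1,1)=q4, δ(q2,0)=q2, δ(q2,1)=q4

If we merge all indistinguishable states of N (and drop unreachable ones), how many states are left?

7

States {q0} cannot be reached from the start state, so discard them.
Start with accepting vs non-accepting: {q3} | {q1,q2,q4,q5,q6,q7,q8}.
Refine {q1,q2,q4,q5,q6,q7,q8} on symbol 0: members go to different blocks, giving {q1,q2,q4,q5,q6,q7} and {q8}.
On input 1, block {q1,q2,q4,q5,q6,q7} splits into {q1,q2,q4,q5,q7} and {q6}.
On input 1, block {q1,q2,q4,q5,q7} splits into {q1,q2,q4,q7} and {q5}.
On input 1, block {q1,q2,q4,q7} splits into {q1,q2} and {q4,q7}.
On input 0, block {q4,q7} splits into {q4} and {q7}.
No further refinement is possible. Final partition (7 blocks): {q3} | {q1,q2} | {q8} | {q6} | {q5} | {q4} | {q7}.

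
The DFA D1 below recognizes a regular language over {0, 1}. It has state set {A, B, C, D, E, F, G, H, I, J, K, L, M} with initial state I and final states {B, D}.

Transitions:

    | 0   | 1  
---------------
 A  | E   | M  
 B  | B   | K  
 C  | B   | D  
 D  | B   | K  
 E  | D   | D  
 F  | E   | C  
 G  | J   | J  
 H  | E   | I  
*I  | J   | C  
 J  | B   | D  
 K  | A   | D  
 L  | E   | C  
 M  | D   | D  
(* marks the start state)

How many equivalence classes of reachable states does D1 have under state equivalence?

First remove the unreachable states {F,G,H,L}; 9 states remain.
Initial partition by acceptance: {B,D} | {A,C,E,I,J,K,M}.
Refine {A,C,E,I,J,K,M} on symbol 0: members go to different blocks, giving {C,E,J,M} and {A,I,K}.
On input 0, block {A,I,K} splits into {A,I} and {K}.
The partition is now stable with 4 blocks: {B,D} | {C,E,J,M} | {A,I} | {K}.

4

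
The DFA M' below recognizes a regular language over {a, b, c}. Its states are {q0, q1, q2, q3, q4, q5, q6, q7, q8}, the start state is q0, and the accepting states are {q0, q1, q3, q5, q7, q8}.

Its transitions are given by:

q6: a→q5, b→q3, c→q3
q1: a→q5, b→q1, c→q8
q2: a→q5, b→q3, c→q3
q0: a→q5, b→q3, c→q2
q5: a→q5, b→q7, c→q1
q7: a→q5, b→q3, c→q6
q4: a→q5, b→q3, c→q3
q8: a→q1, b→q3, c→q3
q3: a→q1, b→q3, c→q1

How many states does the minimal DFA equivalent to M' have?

States {q4} cannot be reached from the start state, so discard them.
Start with accepting vs non-accepting: {q0,q1,q3,q5,q7,q8} | {q2,q6}.
Refine {q0,q1,q3,q5,q7,q8} on symbol c: members go to different blocks, giving {q1,q3,q5,q8} and {q0,q7}.
Split {q1,q3,q5,q8} by δ(·,b) → {q1,q3,q8} and {q5}.
On input a, block {q1,q3,q8} splits into {q3,q8} and {q1}.
Split {q3,q8} by δ(·,c) → {q3} and {q8}.
The partition is now stable with 6 blocks: {q3} | {q2,q6} | {q0,q7} | {q5} | {q1} | {q8}.

6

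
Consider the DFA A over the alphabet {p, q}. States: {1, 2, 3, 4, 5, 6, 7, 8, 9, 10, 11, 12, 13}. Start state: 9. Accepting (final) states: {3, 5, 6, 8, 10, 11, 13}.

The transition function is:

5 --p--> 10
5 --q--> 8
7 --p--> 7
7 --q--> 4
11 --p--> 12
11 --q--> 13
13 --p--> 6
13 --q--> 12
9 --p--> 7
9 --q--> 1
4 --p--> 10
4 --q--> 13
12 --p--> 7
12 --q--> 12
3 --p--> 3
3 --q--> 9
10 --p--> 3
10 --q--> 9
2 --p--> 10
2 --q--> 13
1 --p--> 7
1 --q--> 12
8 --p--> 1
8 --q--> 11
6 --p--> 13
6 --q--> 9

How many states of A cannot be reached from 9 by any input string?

4

No path from 9 leads to 2, 5, 8, 11; the other 9 states are all reachable.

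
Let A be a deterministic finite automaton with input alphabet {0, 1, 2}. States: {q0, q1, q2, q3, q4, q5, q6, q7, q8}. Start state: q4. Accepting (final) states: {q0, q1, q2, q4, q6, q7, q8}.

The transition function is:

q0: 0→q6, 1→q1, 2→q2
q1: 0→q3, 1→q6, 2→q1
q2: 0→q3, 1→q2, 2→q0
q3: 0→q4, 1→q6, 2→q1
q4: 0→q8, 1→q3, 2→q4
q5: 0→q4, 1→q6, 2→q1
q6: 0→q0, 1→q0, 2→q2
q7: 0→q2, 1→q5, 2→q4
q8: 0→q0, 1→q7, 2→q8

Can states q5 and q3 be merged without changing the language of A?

Start with accepting vs non-accepting: {q0,q1,q2,q4,q6,q7,q8} | {q3,q5}.
Split {q0,q1,q2,q4,q6,q7,q8} by δ(·,0) → {q0,q4,q6,q7,q8} and {q1,q2}.
Split {q0,q4,q6,q7,q8} by δ(·,0) → {q0,q4,q6,q8} and {q7}.
Split {q0,q4,q6,q8} by δ(·,1) → {q0} and {q4} and {q6} and {q8}.
Refine {q1,q2} on symbol 1: members go to different blocks, giving {q1} and {q2}.
The partition is now stable with 8 blocks: {q0} | {q3,q5} | {q1} | {q7} | {q4} | {q6} | {q8} | {q2}.
q5 and q3 lie in the same block of the stable partition, so they are equivalent — no string distinguishes them.

Yes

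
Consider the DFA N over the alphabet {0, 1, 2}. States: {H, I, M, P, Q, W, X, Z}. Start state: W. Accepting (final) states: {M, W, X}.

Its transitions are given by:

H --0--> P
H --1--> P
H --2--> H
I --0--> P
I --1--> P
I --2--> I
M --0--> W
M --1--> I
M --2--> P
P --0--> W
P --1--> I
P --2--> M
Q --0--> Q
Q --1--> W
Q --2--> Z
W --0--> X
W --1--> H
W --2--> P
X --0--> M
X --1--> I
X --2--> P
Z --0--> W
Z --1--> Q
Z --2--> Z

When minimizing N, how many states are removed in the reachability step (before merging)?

No path from W leads to Q, Z; the other 6 states are all reachable.

2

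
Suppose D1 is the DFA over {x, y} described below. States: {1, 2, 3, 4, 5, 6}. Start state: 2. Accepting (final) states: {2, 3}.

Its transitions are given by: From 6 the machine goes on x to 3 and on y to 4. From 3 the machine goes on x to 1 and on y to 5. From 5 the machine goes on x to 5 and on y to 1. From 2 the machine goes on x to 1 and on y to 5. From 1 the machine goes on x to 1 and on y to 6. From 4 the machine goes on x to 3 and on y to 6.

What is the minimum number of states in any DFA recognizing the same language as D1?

4

All states are reachable from the start state.
P0 = {2,3} | {1,4,5,6}.
Split {1,4,5,6} by δ(·,x) → {1,5} and {4,6}.
Refine {1,5} on symbol y: members go to different blocks, giving {1} and {5}.
No further refinement is possible. Final partition (4 blocks): {2,3} | {1} | {4,6} | {5}.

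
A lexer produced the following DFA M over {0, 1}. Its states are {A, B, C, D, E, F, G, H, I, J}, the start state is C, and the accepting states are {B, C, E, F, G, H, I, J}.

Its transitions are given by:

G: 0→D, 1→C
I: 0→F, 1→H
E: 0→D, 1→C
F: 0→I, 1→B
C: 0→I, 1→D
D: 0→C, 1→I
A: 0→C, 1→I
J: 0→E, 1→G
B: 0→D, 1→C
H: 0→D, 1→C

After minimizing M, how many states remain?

States {A,E,G,J} cannot be reached from the start state, so discard them.
Initial partition by acceptance: {B,C,F,H,I} | {D}.
On input 0, block {B,C,F,H,I} splits into {C,F,I} and {B,H}.
Split {C,F,I} by δ(·,1) → {F,I} and {C}.
No further refinement is possible. Final partition (4 blocks): {F,I} | {D} | {B,H} | {C}.

4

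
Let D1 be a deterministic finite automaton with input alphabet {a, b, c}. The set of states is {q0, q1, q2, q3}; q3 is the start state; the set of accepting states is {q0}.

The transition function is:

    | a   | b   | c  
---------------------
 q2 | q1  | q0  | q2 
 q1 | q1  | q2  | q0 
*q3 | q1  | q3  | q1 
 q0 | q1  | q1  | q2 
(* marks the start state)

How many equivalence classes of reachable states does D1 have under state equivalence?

Every state is reachable, so we keep all 4.
Initial partition by acceptance: {q0} | {q1,q2,q3}.
On input b, block {q1,q2,q3} splits into {q1,q3} and {q2}.
Split {q1,q3} by δ(·,b) → {q1} and {q3}.
No further refinement is possible. Final partition (4 blocks): {q0} | {q1} | {q2} | {q3}.

4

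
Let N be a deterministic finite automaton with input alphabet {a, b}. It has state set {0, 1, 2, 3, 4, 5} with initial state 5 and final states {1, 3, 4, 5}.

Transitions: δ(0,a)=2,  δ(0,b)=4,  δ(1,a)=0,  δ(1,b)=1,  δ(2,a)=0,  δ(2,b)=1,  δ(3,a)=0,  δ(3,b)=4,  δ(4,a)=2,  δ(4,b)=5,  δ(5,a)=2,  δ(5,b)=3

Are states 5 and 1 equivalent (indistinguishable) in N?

All states are reachable from the start state.
Initial partition by acceptance: {1,3,4,5} | {0,2}.
The partition is now stable with 2 blocks: {1,3,4,5} | {0,2}.
5 and 1 lie in the same block of the stable partition, so they are equivalent — no string distinguishes them.

Yes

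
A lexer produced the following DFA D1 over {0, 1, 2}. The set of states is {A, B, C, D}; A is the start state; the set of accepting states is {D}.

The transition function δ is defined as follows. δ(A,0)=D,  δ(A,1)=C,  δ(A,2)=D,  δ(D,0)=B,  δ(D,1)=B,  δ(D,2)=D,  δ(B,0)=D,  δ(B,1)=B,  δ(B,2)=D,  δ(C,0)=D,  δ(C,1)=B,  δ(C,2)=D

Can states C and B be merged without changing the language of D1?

Yes

Every state is reachable, so we keep all 4.
Initial partition by acceptance: {D} | {A,B,C}.
No further refinement is possible. Final partition (2 blocks): {D} | {A,B,C}.
C and B lie in the same block of the stable partition, so they are equivalent — no string distinguishes them.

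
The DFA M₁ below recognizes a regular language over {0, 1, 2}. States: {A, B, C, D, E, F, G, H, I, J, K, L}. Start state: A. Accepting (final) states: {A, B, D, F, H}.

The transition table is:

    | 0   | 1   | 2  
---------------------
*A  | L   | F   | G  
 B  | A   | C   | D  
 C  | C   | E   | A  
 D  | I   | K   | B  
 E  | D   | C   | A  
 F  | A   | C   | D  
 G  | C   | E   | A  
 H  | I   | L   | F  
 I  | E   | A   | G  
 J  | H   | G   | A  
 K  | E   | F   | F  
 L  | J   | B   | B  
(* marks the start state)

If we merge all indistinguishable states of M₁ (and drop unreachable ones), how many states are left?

7

P0 = {A,B,D,F,H} | {C,E,G,I,J,K,L}.
Split {A,B,D,F,H} by δ(·,0) → {A,D,H} and {B,F}.
Refine {A,D,H} on symbol 1: members go to different blocks, giving {D,H} and {A}.
Split {C,E,G,I,J,K,L} by δ(·,0) → {C,G,I,K,L} and {E,J}.
Refine {C,G,I,K,L} on symbol 0: members go to different blocks, giving {I,K,L} and {C,G}.
Split {I,K,L} by δ(·,1) → {K,L} and {I}.
The partition is now stable with 7 blocks: {D,H} | {K,L} | {B,F} | {A} | {E,J} | {C,G} | {I}.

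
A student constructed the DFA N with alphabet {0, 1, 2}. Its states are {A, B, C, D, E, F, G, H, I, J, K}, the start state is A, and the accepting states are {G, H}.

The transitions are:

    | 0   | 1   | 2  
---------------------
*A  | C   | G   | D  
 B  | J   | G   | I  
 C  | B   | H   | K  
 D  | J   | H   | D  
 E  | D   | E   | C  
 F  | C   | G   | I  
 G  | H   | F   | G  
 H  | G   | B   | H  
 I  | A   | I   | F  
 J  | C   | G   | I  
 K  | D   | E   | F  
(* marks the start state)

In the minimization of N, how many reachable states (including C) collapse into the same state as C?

4

All states are reachable from the start state.
Start with accepting vs non-accepting: {G,H} | {A,B,C,D,E,F,I,J,K}.
Refine {A,B,C,D,E,F,I,J,K} on symbol 1: members go to different blocks, giving {A,B,C,D,F,J} and {E,I,K}.
Split {A,B,C,D,F,J} by δ(·,2) → {B,C,F,J} and {A,D}.
No further refinement is possible. Final partition (4 blocks): {G,H} | {B,C,F,J} | {E,I,K} | {A,D}.
State C belongs to the block {B,C,F,J}, which has 4 states.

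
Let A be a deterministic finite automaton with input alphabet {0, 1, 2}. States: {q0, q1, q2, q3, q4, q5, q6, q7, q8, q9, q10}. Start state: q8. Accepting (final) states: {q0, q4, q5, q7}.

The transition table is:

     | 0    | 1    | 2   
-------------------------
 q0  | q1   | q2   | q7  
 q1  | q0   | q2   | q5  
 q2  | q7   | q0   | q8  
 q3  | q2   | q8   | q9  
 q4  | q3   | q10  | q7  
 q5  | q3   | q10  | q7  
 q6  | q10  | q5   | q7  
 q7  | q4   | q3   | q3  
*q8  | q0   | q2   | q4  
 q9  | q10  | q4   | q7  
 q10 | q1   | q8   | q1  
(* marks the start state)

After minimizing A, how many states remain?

8

States {q6} cannot be reached from the start state, so discard them.
P0 = {q0,q4,q5,q7} | {q1,q2,q3,q8,q9,q10}.
Split {q0,q4,q5,q7} by δ(·,0) → {q0,q4,q5} and {q7}.
On input 0, block {q1,q2,q3,q8,q9,q10} splits into {q3,q9,q10} and {q1,q8} and {q2}.
On input 0, block {q0,q4,q5} splits into {q4,q5} and {q0}.
On input 0, block {q3,q9,q10} splits into {q3} and {q9} and {q10}.
The partition is now stable with 8 blocks: {q4,q5} | {q3} | {q7} | {q1,q8} | {q2} | {q0} | {q9} | {q10}.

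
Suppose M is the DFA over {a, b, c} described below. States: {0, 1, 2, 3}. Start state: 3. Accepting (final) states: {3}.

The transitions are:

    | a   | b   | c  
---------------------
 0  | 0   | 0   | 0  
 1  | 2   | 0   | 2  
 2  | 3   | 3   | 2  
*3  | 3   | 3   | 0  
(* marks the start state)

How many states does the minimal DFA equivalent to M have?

2

States {1,2} cannot be reached from the start state, so discard them.
Initial partition by acceptance: {3} | {0}.
No further refinement is possible. Final partition (2 blocks): {3} | {0}.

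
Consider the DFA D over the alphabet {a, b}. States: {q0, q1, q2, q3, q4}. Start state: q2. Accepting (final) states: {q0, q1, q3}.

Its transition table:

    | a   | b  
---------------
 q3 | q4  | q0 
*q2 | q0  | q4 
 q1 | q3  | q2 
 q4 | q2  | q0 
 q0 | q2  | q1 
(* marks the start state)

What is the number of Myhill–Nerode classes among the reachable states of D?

All states are reachable from the start state.
P0 = {q0,q1,q3} | {q2,q4}.
Split {q0,q1,q3} by δ(·,a) → {q0,q3} and {q1}.
On input b, block {q0,q3} splits into {q0} and {q3}.
Split {q2,q4} by δ(·,a) → {q2} and {q4}.
Stable partition: {q0} | {q2} | {q1} | {q3} | {q4} — 5 equivalence classes.

5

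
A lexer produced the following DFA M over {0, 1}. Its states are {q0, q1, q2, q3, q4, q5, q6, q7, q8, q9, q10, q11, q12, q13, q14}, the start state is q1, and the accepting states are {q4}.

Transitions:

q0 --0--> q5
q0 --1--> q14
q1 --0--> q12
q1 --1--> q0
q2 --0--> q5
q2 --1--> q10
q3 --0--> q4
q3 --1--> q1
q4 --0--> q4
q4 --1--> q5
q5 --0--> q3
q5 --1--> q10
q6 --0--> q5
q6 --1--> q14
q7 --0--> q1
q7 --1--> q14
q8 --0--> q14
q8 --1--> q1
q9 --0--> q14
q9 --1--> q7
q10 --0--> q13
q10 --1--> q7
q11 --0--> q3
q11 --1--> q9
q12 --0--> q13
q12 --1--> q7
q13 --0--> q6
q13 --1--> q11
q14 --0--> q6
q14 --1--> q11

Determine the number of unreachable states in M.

BFS from q1 reaches {q0, q1, q3, q4, q5, q6, q7, q9, q10, q11, q12, q13, q14}; the 2 state(s) q2, q8 are never visited.

2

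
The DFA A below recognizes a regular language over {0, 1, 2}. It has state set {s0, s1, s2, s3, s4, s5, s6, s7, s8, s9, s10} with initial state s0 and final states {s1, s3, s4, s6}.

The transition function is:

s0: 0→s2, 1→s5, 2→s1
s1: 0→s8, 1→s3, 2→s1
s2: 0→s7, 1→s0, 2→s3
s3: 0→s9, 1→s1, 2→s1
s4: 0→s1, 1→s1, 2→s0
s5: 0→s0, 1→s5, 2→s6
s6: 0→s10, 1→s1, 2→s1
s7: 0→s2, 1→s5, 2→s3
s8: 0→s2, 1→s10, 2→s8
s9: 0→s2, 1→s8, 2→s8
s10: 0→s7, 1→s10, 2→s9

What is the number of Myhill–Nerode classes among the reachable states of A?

3

Reachable states from the start: {s0,s1,s2,s3,s5,s6,s7,s8,s9,s10}. Unreachable: {s4} — drop them.
P0 = {s1,s3,s6} | {s0,s2,s5,s7,s8,s9,s10}.
Refine {s0,s2,s5,s7,s8,s9,s10} on symbol 2: members go to different blocks, giving {s0,s2,s5,s7} and {s8,s9,s10}.
The partition is now stable with 3 blocks: {s1,s3,s6} | {s0,s2,s5,s7} | {s8,s9,s10}.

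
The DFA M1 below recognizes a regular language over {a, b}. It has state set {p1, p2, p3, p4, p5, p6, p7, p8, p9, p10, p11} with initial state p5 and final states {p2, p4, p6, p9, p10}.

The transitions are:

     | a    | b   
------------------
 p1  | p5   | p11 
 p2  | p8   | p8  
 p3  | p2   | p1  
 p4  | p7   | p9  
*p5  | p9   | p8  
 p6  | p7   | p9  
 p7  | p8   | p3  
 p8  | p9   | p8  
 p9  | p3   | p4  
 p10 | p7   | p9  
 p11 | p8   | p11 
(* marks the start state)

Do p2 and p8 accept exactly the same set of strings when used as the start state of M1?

No

Reachable states from the start: {p1,p2,p3,p4,p5,p7,p8,p9,p11}. Unreachable: {p6,p10} — drop them.
P0 = {p2,p4,p9} | {p1,p3,p5,p7,p8,p11}.
On input b, block {p2,p4,p9} splits into {p4,p9} and {p2}.
Split {p1,p3,p5,p7,p8,p11} by δ(·,a) → {p1,p7,p11} and {p5,p8} and {p3}.
Split {p4,p9} by δ(·,a) → {p4} and {p9}.
Refine {p1,p7,p11} on symbol b: members go to different blocks, giving {p1,p11} and {p7}.
Stable partition: {p4} | {p1,p11} | {p2} | {p5,p8} | {p3} | {p9} | {p7} — 7 equivalence classes.
p2 and p8 end up in different blocks, so they are distinguishable. For instance, the string 'ε' is accepted from only p2.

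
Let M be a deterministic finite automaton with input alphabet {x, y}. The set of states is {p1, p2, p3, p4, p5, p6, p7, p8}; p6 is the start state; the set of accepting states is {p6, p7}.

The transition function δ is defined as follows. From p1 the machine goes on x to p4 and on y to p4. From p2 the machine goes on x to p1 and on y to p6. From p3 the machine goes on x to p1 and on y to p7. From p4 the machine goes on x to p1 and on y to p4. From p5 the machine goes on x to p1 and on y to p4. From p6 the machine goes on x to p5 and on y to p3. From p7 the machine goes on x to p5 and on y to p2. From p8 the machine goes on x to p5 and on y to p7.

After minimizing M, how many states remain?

3

Reachable states from the start: {p1,p2,p3,p4,p5,p6,p7}. Unreachable: {p8} — drop them.
Start with accepting vs non-accepting: {p6,p7} | {p1,p2,p3,p4,p5}.
On input y, block {p1,p2,p3,p4,p5} splits into {p1,p4,p5} and {p2,p3}.
The partition is now stable with 3 blocks: {p6,p7} | {p1,p4,p5} | {p2,p3}.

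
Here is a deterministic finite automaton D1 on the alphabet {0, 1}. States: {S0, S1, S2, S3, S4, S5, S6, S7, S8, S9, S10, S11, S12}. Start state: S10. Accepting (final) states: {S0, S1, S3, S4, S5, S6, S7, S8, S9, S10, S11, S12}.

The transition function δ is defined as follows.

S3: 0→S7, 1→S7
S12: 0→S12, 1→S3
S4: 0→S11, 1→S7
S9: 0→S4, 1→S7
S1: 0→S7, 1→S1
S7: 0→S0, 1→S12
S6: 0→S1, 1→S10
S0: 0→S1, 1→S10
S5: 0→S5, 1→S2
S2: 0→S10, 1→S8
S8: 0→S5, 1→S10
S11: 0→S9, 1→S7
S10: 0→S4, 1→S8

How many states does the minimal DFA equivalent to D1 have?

10

States {S6} cannot be reached from the start state, so discard them.
Initial partition by acceptance: {S0,S1,S3,S4,S5,S7,S8,S9,S10,S11,S12} | {S2}.
Refine {S0,S1,S3,S4,S5,S7,S8,S9,S10,S11,S12} on symbol 1: members go to different blocks, giving {S0,S1,S3,S4,S7,S8,S9,S10,S11,S12} and {S5}.
On input 0, block {S0,S1,S3,S4,S7,S8,S9,S10,S11,S12} splits into {S0,S1,S3,S4,S7,S9,S10,S11,S12} and {S8}.
On input 1, block {S0,S1,S3,S4,S7,S9,S10,S11,S12} splits into {S0,S1,S3,S4,S7,S9,S11,S12} and {S10}.
Split {S0,S1,S3,S4,S7,S9,S11,S12} by δ(·,1) → {S1,S3,S4,S7,S9,S11,S12} and {S0}.
On input 0, block {S1,S3,S4,S7,S9,S11,S12} splits into {S1,S3,S4,S9,S11,S12} and {S7}.
Split {S1,S3,S4,S9,S11,S12} by δ(·,0) → {S4,S9,S11,S12} and {S1,S3}.
Split {S4,S9,S11,S12} by δ(·,1) → {S4,S9,S11} and {S12}.
On input 1, block {S1,S3} splits into {S1} and {S3}.
Stable partition: {S4,S9,S11} | {S2} | {S5} | {S8} | {S10} | {S0} | {S7} | {S1} | {S12} | {S3} — 10 equivalence classes.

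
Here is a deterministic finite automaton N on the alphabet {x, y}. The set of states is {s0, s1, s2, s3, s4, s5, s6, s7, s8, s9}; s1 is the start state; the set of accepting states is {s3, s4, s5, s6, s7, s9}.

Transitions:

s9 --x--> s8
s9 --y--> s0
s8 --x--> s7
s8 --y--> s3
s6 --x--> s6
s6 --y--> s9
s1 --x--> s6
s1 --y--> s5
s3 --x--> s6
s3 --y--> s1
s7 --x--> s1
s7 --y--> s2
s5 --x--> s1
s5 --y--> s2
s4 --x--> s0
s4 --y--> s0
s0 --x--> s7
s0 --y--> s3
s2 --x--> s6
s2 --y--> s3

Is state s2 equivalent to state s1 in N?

No

Reachable states from the start: {s0,s1,s2,s3,s5,s6,s7,s8,s9}. Unreachable: {s4} — drop them.
Start with accepting vs non-accepting: {s3,s5,s6,s7,s9} | {s0,s1,s2,s8}.
Split {s3,s5,s6,s7,s9} by δ(·,x) → {s5,s7,s9} and {s3,s6}.
On input x, block {s0,s1,s2,s8} splits into {s0,s8} and {s1,s2}.
On input x, block {s5,s7,s9} splits into {s5,s7} and {s9}.
Split {s3,s6} by δ(·,y) → {s3} and {s6}.
Split {s1,s2} by δ(·,y) → {s1} and {s2}.
Stable partition: {s5,s7} | {s0,s8} | {s3} | {s1} | {s9} | {s6} | {s2} — 7 equivalence classes.
s2 and s1 end up in different blocks, so they are distinguishable. For instance, the string 'yx' is accepted from only s2.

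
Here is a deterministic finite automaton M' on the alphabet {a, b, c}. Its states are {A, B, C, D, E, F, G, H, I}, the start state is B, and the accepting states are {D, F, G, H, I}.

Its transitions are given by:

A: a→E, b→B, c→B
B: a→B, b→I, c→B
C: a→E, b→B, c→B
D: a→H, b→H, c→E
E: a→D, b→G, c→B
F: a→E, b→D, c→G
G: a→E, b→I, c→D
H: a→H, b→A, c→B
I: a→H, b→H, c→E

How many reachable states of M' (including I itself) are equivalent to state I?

States {C,F} cannot be reached from the start state, so discard them.
Start with accepting vs non-accepting: {D,G,H,I} | {A,B,E}.
On input a, block {D,G,H,I} splits into {D,H,I} and {G}.
On input b, block {D,H,I} splits into {D,I} and {H}.
Refine {A,B,E} on symbol a: members go to different blocks, giving {A,B} and {E}.
On input a, block {A,B} splits into {A} and {B}.
No further refinement is possible. Final partition (6 blocks): {D,I} | {A} | {G} | {H} | {E} | {B}.
The equivalence class containing I is {D,I}, of size 2.

2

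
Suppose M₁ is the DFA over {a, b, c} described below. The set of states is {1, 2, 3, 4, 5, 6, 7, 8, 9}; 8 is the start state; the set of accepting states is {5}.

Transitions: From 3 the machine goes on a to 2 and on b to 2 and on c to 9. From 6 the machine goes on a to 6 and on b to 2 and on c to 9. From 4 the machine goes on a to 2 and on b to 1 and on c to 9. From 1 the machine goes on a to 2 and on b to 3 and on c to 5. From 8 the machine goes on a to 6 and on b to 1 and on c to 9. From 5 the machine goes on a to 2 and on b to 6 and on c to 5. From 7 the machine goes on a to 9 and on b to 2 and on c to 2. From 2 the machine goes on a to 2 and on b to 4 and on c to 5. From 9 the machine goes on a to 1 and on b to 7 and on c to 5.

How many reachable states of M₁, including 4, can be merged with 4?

3

Every state is reachable, so we keep all 9.
P0 = {5} | {1,2,3,4,6,7,8,9}.
Split {1,2,3,4,6,7,8,9} by δ(·,c) → {3,4,6,7,8} and {1,2,9}.
Split {3,4,6,7,8} by δ(·,a) → {3,4,7} and {6,8}.
The partition is now stable with 4 blocks: {5} | {3,4,7} | {1,2,9} | {6,8}.
State 4 belongs to the block {3,4,7}, which has 3 states.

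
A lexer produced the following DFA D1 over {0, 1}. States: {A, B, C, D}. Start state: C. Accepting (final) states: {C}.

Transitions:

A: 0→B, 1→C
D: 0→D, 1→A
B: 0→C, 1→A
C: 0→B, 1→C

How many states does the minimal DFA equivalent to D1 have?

3

Reachable states from the start: {A,B,C}. Unreachable: {D} — drop them.
P0 = {C} | {A,B}.
On input 0, block {A,B} splits into {A} and {B}.
The partition is now stable with 3 blocks: {C} | {A} | {B}.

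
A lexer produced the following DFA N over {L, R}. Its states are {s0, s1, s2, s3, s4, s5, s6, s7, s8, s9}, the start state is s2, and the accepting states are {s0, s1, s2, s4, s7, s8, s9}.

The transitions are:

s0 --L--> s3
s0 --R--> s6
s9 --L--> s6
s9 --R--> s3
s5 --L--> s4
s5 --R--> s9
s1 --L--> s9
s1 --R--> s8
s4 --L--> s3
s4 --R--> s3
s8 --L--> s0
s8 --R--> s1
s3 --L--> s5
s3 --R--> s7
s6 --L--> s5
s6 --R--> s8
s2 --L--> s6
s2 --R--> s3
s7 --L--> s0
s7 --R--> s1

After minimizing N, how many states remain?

4

Initial partition by acceptance: {s0,s1,s2,s4,s7,s8,s9} | {s3,s5,s6}.
Refine {s0,s1,s2,s4,s7,s8,s9} on symbol L: members go to different blocks, giving {s0,s2,s4,s9} and {s1,s7,s8}.
Refine {s3,s5,s6} on symbol L: members go to different blocks, giving {s3,s6} and {s5}.
Stable partition: {s0,s2,s4,s9} | {s3,s6} | {s1,s7,s8} | {s5} — 4 equivalence classes.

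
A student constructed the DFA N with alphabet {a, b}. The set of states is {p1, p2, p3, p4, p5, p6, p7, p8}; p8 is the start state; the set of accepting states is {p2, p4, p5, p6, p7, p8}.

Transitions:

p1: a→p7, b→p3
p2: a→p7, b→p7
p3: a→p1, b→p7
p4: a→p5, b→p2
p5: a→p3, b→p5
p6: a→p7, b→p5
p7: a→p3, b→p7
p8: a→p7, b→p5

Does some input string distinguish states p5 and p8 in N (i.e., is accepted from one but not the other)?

Yes

Reachable states from the start: {p1,p3,p5,p7,p8}. Unreachable: {p2,p4,p6} — drop them.
P0 = {p5,p7,p8} | {p1,p3}.
Refine {p5,p7,p8} on symbol a: members go to different blocks, giving {p5,p7} and {p8}.
Refine {p1,p3} on symbol a: members go to different blocks, giving {p1} and {p3}.
The partition is now stable with 4 blocks: {p5,p7} | {p1} | {p8} | {p3}.
p5 and p8 end up in different blocks, so they are distinguishable. For instance, the string 'a' is accepted from only p8.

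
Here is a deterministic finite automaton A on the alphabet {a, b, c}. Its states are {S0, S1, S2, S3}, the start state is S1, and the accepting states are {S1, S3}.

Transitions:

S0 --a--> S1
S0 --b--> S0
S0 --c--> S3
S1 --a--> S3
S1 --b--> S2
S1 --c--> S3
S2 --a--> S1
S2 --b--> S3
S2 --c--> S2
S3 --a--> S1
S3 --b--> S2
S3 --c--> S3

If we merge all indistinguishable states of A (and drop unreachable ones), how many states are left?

2

First remove the unreachable states {S0}; 3 states remain.
Start with accepting vs non-accepting: {S1,S3} | {S2}.
No further refinement is possible. Final partition (2 blocks): {S1,S3} | {S2}.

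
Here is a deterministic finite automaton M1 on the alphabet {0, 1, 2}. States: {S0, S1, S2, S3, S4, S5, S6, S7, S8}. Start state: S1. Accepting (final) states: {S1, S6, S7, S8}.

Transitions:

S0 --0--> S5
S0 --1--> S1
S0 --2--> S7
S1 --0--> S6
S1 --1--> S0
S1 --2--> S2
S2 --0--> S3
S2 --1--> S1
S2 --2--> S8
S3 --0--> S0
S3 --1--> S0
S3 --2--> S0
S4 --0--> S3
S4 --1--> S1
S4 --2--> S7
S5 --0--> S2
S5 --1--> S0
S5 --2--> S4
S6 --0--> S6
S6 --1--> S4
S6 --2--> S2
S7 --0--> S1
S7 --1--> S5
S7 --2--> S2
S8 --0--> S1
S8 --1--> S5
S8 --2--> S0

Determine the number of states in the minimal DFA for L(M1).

Every state is reachable, so we keep all 9.
P0 = {S1,S6,S7,S8} | {S0,S2,S3,S4,S5}.
Refine {S0,S2,S3,S4,S5} on symbol 1: members go to different blocks, giving {S0,S2,S4} and {S3,S5}.
Split {S1,S6,S7,S8} by δ(·,1) → {S1,S6} and {S7,S8}.
Stable partition: {S1,S6} | {S0,S2,S4} | {S3,S5} | {S7,S8} — 4 equivalence classes.

4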